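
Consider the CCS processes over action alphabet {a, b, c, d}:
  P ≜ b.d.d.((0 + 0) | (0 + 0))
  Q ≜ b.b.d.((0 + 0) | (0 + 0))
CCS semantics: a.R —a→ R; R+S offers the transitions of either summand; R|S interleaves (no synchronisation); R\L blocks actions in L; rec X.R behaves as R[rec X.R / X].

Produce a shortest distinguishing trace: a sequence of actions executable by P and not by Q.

bd

Reachable graph of P (4 states):
  s0 = b.d.d.((0 + 0) | (0 + 0)) :: -b-> s1
  s1 = d.d.((0 + 0) | (0 + 0)) :: -d-> s2
  s2 = d.((0 + 0) | (0 + 0)) :: -d-> s3
  s3 = (0 + 0) | (0 + 0) :: ∅
Reachable graph of Q (4 states):
  t0 = b.b.d.((0 + 0) | (0 + 0)) :: -b-> t1
  t1 = b.d.((0 + 0) | (0 + 0)) :: -b-> t2
  t2 = d.((0 + 0) | (0 + 0)) :: -d-> t3
  t3 = (0 + 0) | (0 + 0) :: ∅
Trace ⟨bd⟩ through P, begin at {s0}:
  step 1 (b): {s1}
  step 2 (d): {s2}
  — P admits the full trace.
Trace ⟨bd⟩ through Q, begin at {t0}:
  step 1 (b): {t1}
  step 2 (d): ∅  — Q cannot continue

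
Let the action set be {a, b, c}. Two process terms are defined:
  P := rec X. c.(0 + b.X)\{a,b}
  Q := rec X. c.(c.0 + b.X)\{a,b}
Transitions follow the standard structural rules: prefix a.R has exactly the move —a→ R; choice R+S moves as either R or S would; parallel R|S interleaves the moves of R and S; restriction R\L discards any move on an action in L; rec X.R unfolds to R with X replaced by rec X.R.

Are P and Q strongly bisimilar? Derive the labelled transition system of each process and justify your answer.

not bisimilar

LTS(P): 2 reachable states
  u0 = rec X. c.(0 + b.X)\{a,b} ⊢ ··c··> u1
  u1 = (0 + b.(rec X. c.(0 + b.X)\{a,b}))\{a,b} ⊢ (no moves)
LTS(Q): 3 reachable states
  v0 = rec X. c.(c.0 + b.X)\{a,b} ⊢ ··c··> v1
  v1 = (c.0 + b.(rec X. c.(c.0 + b.X)\{a,b}))\{a,b} ⊢ ··c··> v2
  v2 = 0\{a,b} ⊢ (no moves)
Partition-refinement fixed point:
  B0 = {u0, v1}
  B1 = {u1, v2}
  B2 = {v0}
u0 ∈ B0, v0 ∈ B2 → different blocks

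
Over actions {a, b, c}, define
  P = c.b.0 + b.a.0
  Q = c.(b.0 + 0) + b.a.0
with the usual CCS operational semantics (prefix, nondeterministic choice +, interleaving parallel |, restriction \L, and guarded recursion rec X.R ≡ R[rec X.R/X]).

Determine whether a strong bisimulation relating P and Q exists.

YES

P's transition system — 4 states:
  u0 = c.b.0 + b.a.0 :: -b-> u1, -c-> u2
  u1 = a.0 :: -a-> u3
  u2 = b.0 :: -b-> u3
  u3 = 0 :: ∅
Q's transition system — 4 states:
  v0 = c.(b.0 + 0) + b.a.0 :: -b-> v1, -c-> v2
  v1 = a.0 :: -a-> v3
  v2 = b.0 + 0 :: -b-> v3
  v3 = 0 :: ∅
Partition-refinement fixed point:
  B0 = {u0, v0}
  B1 = {u1, v1}
  B2 = {u3, v3}
  B3 = {u2, v2}
u0 ∈ B0, v0 ∈ B0 → same block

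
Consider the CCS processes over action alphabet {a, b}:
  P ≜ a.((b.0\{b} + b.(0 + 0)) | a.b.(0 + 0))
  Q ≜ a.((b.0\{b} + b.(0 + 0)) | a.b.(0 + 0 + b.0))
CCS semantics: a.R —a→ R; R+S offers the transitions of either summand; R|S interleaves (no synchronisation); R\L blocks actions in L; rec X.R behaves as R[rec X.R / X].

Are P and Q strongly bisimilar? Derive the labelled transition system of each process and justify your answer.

P's transition system — 10 states:
  s0 = a.((b.0\{b} + b.(0 + 0)) | a.b.(0 + 0)) | =a=> s1
  s1 = (b.0\{b} + b.(0 + 0)) | a.b.(0 + 0) | =a=> s2, =b=> s3, =b=> s4
  s2 = (b.0\{b} + b.(0 + 0)) | b.(0 + 0) | =b=> s5, =b=> s6, =b=> s7
  s3 = (0 + 0) | a.b.(0 + 0) | =a=> s5
  s4 = 0\{b} | a.b.(0 + 0) | =a=> s7
  s5 = (0 + 0) | b.(0 + 0) | =b=> s8
  s6 = (b.0\{b} + b.(0 + 0)) | (0 + 0) | =b=> s8, =b=> s9
  s7 = 0\{b} | b.(0 + 0) | =b=> s9
  s8 = (0 + 0) | (0 + 0) | (no moves)
  s9 = 0\{b} | (0 + 0) | (no moves)
Q's transition system — 13 states:
  t0 = a.((b.0\{b} + b.(0 + 0)) | a.b.(0 + 0 + b.0)) | =a=> t1
  t1 = (b.0\{b} + b.(0 + 0)) | a.b.(0 + 0 + b.0) | =a=> t2, =b=> t3, =b=> t4
  t2 = (b.0\{b} + b.(0 + 0)) | b.(0 + 0 + b.0) | =b=> t5, =b=> t6, =b=> t7
  t3 = (0 + 0) | a.b.(0 + 0 + b.0) | =a=> t5
  t4 = 0\{b} | a.b.(0 + 0 + b.0) | =a=> t7
  t5 = (0 + 0) | b.(0 + 0 + b.0) | =b=> t8
  t6 = (b.0\{b} + b.(0 + 0)) | (0 + 0 + b.0) | =b=> t10, =b=> t8, =b=> t9
  t7 = 0\{b} | b.(0 + 0 + b.0) | =b=> t10
  t8 = (0 + 0) | (0 + 0 + b.0) | =b=> t11
  t9 = (b.0\{b} + b.(0 + 0)) | 0 | =b=> t11, =b=> t12
  t10 = 0\{b} | (0 + 0 + b.0) | =b=> t12
  t11 = (0 + 0) | 0 | (no moves)
  t12 = 0\{b} | 0 | (no moves)
Partition-refinement fixed point:
  B0 = {s0}
  B1 = {s1}
  B2 = {s3, s4}
  B3 = {s5, s6, s7, t10, t8, t9}
  B4 = {s8, s9, t11, t12}
  B5 = {s2, t5, t6, t7}
  B6 = {t0}
  B7 = {t1}
  B8 = {t3, t4}
  B9 = {t2}
s0 ∈ B0, t0 ∈ B6 → different blocks

not bisimilar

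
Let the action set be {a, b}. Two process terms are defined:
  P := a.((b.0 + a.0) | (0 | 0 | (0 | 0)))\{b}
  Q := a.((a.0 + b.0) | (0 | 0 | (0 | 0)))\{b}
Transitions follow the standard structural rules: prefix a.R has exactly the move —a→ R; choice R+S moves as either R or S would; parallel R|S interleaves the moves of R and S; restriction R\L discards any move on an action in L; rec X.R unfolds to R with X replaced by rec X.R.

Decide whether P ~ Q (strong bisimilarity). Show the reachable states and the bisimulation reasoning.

Reachable graph of P (3 states):
  u0 = a.((b.0 + a.0) | (0 | 0 | (0 | 0)))\{b} :: —a→ u1
  u1 = ((b.0 + a.0) | (0 | 0 | (0 | 0)))\{b} :: —a→ u2
  u2 = (0 | (0 | 0 | (0 | 0)))\{b} :: (no moves)
Reachable graph of Q (3 states):
  v0 = a.((a.0 + b.0) | (0 | 0 | (0 | 0)))\{b} :: —a→ v1
  v1 = ((a.0 + b.0) | (0 | 0 | (0 | 0)))\{b} :: —a→ v2
  v2 = (0 | (0 | 0 | (0 | 0)))\{b} :: (no moves)
Partition-refinement fixed point:
  B0 = {u0, v0}
  B1 = {u1, v1}
  B2 = {u2, v2}
u0 ∈ B0, v0 ∈ B0 → same block

bisimilar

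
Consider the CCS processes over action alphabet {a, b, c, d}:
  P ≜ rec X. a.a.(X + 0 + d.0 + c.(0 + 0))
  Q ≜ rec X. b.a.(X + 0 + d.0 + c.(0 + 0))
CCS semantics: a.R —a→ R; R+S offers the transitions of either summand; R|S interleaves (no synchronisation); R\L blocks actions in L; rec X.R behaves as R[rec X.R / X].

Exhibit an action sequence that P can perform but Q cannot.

a

LTS(P): 5 reachable states
  u0 = rec X. a.a.(X + 0 + d.0 + c.(0 + 0)) | -a-> u1
  u1 = a.((rec X. a.a.(X + 0 + d.0 + c.(0 + 0))) + 0 + d.0 + c.(0 + 0)) | -a-> u2
  u2 = (rec X. a.a.(X + 0 + d.0 + c.(0 + 0))) + 0 + d.0 + c.(0 + 0) | -a-> u1, -c-> u3, -d-> u4
  u3 = 0 + 0 | ∅
  u4 = 0 | ∅
LTS(Q): 5 reachable states
  v0 = rec X. b.a.(X + 0 + d.0 + c.(0 + 0)) | -b-> v1
  v1 = a.((rec X. b.a.(X + 0 + d.0 + c.(0 + 0))) + 0 + d.0 + c.(0 + 0)) | -a-> v2
  v2 = (rec X. b.a.(X + 0 + d.0 + c.(0 + 0))) + 0 + d.0 + c.(0 + 0) | -b-> v1, -c-> v3, -d-> v4
  v3 = 0 + 0 | ∅
  v4 = 0 | ∅
Trace ⟨a⟩ through P, begin at {u0}:
  step 1 (a): {u1}
  — P admits the full trace.
Trace ⟨a⟩ through Q, begin at {v0}:
  step 1 (a): no successor for Q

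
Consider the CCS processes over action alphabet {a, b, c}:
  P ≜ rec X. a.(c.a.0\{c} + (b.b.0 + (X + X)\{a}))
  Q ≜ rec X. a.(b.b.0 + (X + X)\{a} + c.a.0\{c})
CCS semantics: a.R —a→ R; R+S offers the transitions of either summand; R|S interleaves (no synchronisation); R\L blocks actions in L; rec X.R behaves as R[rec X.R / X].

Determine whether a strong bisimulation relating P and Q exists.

LTS(P): 6 reachable states
  p0 = rec X. a.(c.a.0\{c} + (b.b.0 + (X + X)\{a})) :: ··a··> p1
  p1 = c.a.0\{c} + (b.b.0 + ((rec X. a.(c.a.0\{c} + (b.b.0 + (X + X)\{a}))) + (rec X. a.(c.a.0\{c} + (b.b.0 + (X + X)\{a}))))\{a}) :: ··b··> p2, ··c··> p3
  p2 = b.0 :: ··b··> p4
  p3 = a.0\{c} :: ··a··> p5
  p4 = 0 :: ∅
  p5 = 0\{c} :: ∅
LTS(Q): 6 reachable states
  q0 = rec X. a.(b.b.0 + (X + X)\{a} + c.a.0\{c}) :: ··a··> q1
  q1 = b.b.0 + ((rec X. a.(b.b.0 + (X + X)\{a} + c.a.0\{c})) + (rec X. a.(b.b.0 + (X + X)\{a} + c.a.0\{c})))\{a} + c.a.0\{c} :: ··b··> q2, ··c··> q3
  q2 = b.0 :: ··b··> q4
  q3 = a.0\{c} :: ··a··> q5
  q4 = 0 :: ∅
  q5 = 0\{c} :: ∅
Coarsest stable partition (strong bisimilarity classes):
  B0 = {p0, q0}
  B1 = {p1, q1}
  B2 = {p3, q3}
  B3 = {p4, p5, q4, q5}
  B4 = {p2, q2}
p0 ∈ B0, q0 ∈ B0 → same block

bisimilar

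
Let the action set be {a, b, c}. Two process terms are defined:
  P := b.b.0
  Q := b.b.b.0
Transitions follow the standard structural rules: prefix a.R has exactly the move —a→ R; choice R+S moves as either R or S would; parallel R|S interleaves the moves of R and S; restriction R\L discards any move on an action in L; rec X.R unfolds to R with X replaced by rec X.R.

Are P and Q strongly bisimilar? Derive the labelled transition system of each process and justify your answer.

NO

Reachable graph of P (3 states):
  u0 = b.b.0 | =b=> u1
  u1 = b.0 | =b=> u2
  u2 = 0 | ∅
Reachable graph of Q (4 states):
  v0 = b.b.b.0 | =b=> v1
  v1 = b.b.0 | =b=> v2
  v2 = b.0 | =b=> v3
  v3 = 0 | ∅
Partition-refinement fixed point:
  B0 = {u0, v1}
  B1 = {u1, v2}
  B2 = {u2, v3}
  B3 = {v0}
u0 ∈ B0, v0 ∈ B3 → different blocks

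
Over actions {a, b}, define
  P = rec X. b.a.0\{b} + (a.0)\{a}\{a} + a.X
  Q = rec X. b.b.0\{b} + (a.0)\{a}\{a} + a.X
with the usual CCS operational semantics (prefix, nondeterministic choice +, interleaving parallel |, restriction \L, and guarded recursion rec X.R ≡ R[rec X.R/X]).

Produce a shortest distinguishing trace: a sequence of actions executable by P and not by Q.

LTS(P): 3 reachable states
  u0 = rec X. b.a.0\{b} + (a.0)\{a}\{a} + a.X :: —a→ u0, —b→ u1
  u1 = a.0\{b} :: —a→ u2
  u2 = 0\{b} :: deadlocked
LTS(Q): 3 reachable states
  v0 = rec X. b.b.0\{b} + (a.0)\{a}\{a} + a.X :: —a→ v0, —b→ v1
  v1 = b.0\{b} :: —b→ v2
  v2 = 0\{b} :: deadlocked
Trace ⟨ba⟩ through P, begin at {u0}:
  [1] b ⇒ {u1}
  [2] a ⇒ {u2}
  — P admits the full trace.
Trace ⟨ba⟩ through Q, begin at {v0}:
  [1] b ⇒ {v1}
  [2] a ⇒ ∅ (Q stuck)

ba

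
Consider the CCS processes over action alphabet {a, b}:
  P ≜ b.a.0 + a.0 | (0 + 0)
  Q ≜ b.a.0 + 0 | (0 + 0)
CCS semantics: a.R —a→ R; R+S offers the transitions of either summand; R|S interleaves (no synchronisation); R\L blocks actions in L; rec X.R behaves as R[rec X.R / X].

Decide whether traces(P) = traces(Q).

LTS(P): 4 reachable states
  m0 = b.a.0 + a.0 | (0 + 0) | =a=> m1, =b=> m2
  m1 = 0 | (0 + 0) | ∅
  m2 = a.0 | =a=> m3
  m3 = 0 | ∅
LTS(Q): 3 reachable states
  n0 = b.a.0 + 0 | (0 + 0) | =b=> n1
  n1 = a.0 | =a=> n2
  n2 = 0 | ∅
Run σ = ⟨a⟩ on P: start {m0}
  [1] a ⇒ {m1}
  ✓ P
Run σ = ⟨a⟩ on Q: start {n0}
  [1] a ⇒ ∅ (Q stuck)

trace-distinct — witness ⟨a⟩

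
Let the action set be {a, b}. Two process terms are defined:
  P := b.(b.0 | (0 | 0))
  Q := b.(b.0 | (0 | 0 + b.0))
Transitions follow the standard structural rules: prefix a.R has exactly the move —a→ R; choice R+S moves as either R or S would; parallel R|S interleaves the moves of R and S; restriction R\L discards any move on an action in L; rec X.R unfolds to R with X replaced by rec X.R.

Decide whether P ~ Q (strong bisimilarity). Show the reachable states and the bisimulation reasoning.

NO

Reachable graph of P (3 states):
  s0 = b.(b.0 | (0 | 0)) :: —b→ s1
  s1 = b.0 | (0 | 0) :: —b→ s2
  s2 = 0 | (0 | 0) :: ∅
Reachable graph of Q (5 states):
  t0 = b.(b.0 | (0 | 0 + b.0)) :: —b→ t1
  t1 = b.0 | (0 | 0 + b.0) :: —b→ t2, —b→ t3
  t2 = 0 | (0 | 0 + b.0) :: —b→ t4
  t3 = b.0 | 0 :: —b→ t4
  t4 = 0 | 0 :: ∅
Coarsest stable partition (strong bisimilarity classes):
  B0 = {s0, t1}
  B1 = {s1, t2, t3}
  B2 = {s2, t4}
  B3 = {t0}
s0 ∈ B0, t0 ∈ B3 → different blocks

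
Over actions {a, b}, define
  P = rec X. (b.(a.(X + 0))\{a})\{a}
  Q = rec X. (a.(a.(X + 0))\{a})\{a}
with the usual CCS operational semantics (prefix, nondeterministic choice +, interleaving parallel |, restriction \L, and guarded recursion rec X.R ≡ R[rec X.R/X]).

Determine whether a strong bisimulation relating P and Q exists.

LTS(P): 2 reachable states
  p0 = rec X. (b.(a.(X + 0))\{a})\{a} has moves ··b··> p1
  p1 = (a.((rec X. (b.(a.(X + 0))\{a})\{a}) + 0))\{a}\{a} has moves (no moves)
LTS(Q): 1 reachable states
  q0 = rec X. (a.(a.(X + 0))\{a})\{a} has moves (no moves)
Bisimilarity quotient blocks:
  B0 = {p0}
  B1 = {p1, q0}
p0 ∈ B0, q0 ∈ B1 → different blocks

P ≁ Q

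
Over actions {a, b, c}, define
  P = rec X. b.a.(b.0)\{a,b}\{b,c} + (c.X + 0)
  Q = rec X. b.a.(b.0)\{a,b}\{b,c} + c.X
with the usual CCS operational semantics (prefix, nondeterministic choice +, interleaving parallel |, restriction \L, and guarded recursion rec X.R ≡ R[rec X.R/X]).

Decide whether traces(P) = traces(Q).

LTS(P): 3 reachable states
  m0 = rec X. b.a.(b.0)\{a,b}\{b,c} + (c.X + 0) ⊢ -b-> m1, -c-> m0
  m1 = a.(b.0)\{a,b}\{b,c} ⊢ -a-> m2
  m2 = (b.0)\{a,b}\{b,c} ⊢ ∅
LTS(Q): 3 reachable states
  n0 = rec X. b.a.(b.0)\{a,b}\{b,c} + c.X ⊢ -b-> n1, -c-> n0
  n1 = a.(b.0)\{a,b}\{b,c} ⊢ -a-> n2
  n2 = (b.0)\{a,b}\{b,c} ⊢ ∅
Partition-refinement fixed point:
  B0 = {m0, n0}
  B1 = {m1, n1}
  B2 = {m2, n2}
m0 ∈ B0, n0 ∈ B0 → same block
Bisimilar ⇒ trace-equivalent.

traces(P) = traces(Q)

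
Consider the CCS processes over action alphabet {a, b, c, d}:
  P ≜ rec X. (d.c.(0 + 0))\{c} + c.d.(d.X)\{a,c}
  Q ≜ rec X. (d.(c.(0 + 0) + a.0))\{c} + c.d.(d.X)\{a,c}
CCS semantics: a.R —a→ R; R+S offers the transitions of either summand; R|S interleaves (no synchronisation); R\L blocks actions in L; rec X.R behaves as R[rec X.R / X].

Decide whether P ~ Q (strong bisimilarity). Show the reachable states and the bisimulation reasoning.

NO

P's transition system — 6 states:
  p0 = rec X. (d.c.(0 + 0))\{c} + c.d.(d.X)\{a,c} :: --c--▸ p1, --d--▸ p2
  p1 = d.(d.(rec X. (d.c.(0 + 0))\{c} + c.d.(d.X)\{a,c}))\{a,c} :: --d--▸ p3
  p2 = (c.(0 + 0))\{c} :: ·
  p3 = (d.(rec X. (d.c.(0 + 0))\{c} + c.d.(d.X)\{a,c}))\{a,c} :: --d--▸ p4
  p4 = (rec X. (d.c.(0 + 0))\{c} + c.d.(d.X)\{a,c})\{a,c} :: --d--▸ p5
  p5 = (c.(0 + 0))\{c}\{a,c} :: ·
Q's transition system — 7 states:
  q0 = rec X. (d.(c.(0 + 0) + a.0))\{c} + c.d.(d.X)\{a,c} :: --c--▸ q1, --d--▸ q2
  q1 = d.(d.(rec X. (d.(c.(0 + 0) + a.0))\{c} + c.d.(d.X)\{a,c}))\{a,c} :: --d--▸ q3
  q2 = (c.(0 + 0) + a.0)\{c} :: --a--▸ q4
  q3 = (d.(rec X. (d.(c.(0 + 0) + a.0))\{c} + c.d.(d.X)\{a,c}))\{a,c} :: --d--▸ q5
  q4 = 0\{c} :: ·
  q5 = (rec X. (d.(c.(0 + 0) + a.0))\{c} + c.d.(d.X)\{a,c})\{a,c} :: --d--▸ q6
  q6 = (c.(0 + 0) + a.0)\{c}\{a,c} :: ·
Partition-refinement fixed point:
  B0 = {p0}
  B1 = {p1, q1}
  B2 = {p3, q3}
  B3 = {p4, q5}
  B4 = {p2, p5, q4, q6}
  B5 = {q0}
  B6 = {q2}
p0 ∈ B0, q0 ∈ B5 → different blocks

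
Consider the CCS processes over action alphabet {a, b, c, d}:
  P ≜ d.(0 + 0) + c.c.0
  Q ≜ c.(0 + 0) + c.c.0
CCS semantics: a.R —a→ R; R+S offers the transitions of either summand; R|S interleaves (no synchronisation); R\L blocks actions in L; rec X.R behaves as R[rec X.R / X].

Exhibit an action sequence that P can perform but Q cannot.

P's transition system — 4 states:
  m0 = d.(0 + 0) + c.c.0 ⊢ =c=> m1, =d=> m2
  m1 = c.0 ⊢ =c=> m3
  m2 = 0 + 0 ⊢ ∅
  m3 = 0 ⊢ ∅
Q's transition system — 4 states:
  n0 = c.(0 + 0) + c.c.0 ⊢ =c=> n1, =c=> n2
  n1 = 0 + 0 ⊢ ∅
  n2 = c.0 ⊢ =c=> n3
  n3 = 0 ⊢ ∅
Run σ = ⟨d⟩ on P: start {m0}
  after d @ step 1: {m2}
  ✓ P
Run σ = ⟨d⟩ on Q: start {n0}
  after d @ step 1: ∅ (Q stuck)

d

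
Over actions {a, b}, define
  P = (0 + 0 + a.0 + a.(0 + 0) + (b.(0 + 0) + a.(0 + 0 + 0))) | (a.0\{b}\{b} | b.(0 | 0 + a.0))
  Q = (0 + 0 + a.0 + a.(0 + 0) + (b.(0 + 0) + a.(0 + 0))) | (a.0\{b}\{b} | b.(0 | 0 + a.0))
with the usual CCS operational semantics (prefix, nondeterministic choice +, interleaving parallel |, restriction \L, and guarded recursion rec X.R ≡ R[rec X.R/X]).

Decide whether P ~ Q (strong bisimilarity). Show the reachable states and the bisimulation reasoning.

P's transition system — 24 states:
  p0 = (0 + 0 + a.0 + a.(0 + 0) + (b.(0 + 0) + a.(0 + 0 + 0))) | (a.0\{b}\{b} | b.(0 | 0 + a.0)) | =a=> p1, =a=> p2, =a=> p3, =a=> p4, =b=> p3, =b=> p5
  p1 = (0 + 0 + 0) | (a.0\{b}\{b} | b.(0 | 0 + a.0)) | =a=> p6, =b=> p7
  p2 = (0 + 0 + a.0 + a.(0 + 0) + (b.(0 + 0) + a.(0 + 0 + 0))) | (0\{b}\{b} | b.(0 | 0 + a.0)) | =a=> p6, =a=> p8, =a=> p9, =b=> p10, =b=> p8
  p3 = (0 + 0) | (a.0\{b}\{b} | b.(0 | 0 + a.0)) | =a=> p8, =b=> p11
  p4 = 0 | (a.0\{b}\{b} | b.(0 | 0 + a.0)) | =a=> p9, =b=> p12
  p5 = (0 + 0 + a.0 + a.(0 + 0) + (b.(0 + 0) + a.(0 + 0 + 0))) | (a.0\{b}\{b} | (0 | 0 + a.0)) | =a=> p10, =a=> p11, =a=> p12, =a=> p13, =a=> p7, =b=> p11
  p6 = (0 + 0 + 0) | (0\{b}\{b} | b.(0 | 0 + a.0)) | =b=> p14
  p7 = (0 + 0 + 0) | (a.0\{b}\{b} | (0 | 0 + a.0)) | =a=> p14, =a=> p15
  p8 = (0 + 0) | (0\{b}\{b} | b.(0 | 0 + a.0)) | =b=> p16
  p9 = 0 | (0\{b}\{b} | b.(0 | 0 + a.0)) | =b=> p17
  p10 = (0 + 0 + a.0 + a.(0 + 0) + (b.(0 + 0) + a.(0 + 0 + 0))) | (0\{b}\{b} | (0 | 0 + a.0)) | =a=> p14, =a=> p16, =a=> p17, =a=> p18, =b=> p16
  p11 = (0 + 0) | (a.0\{b}\{b} | (0 | 0 + a.0)) | =a=> p16, =a=> p19
  p12 = 0 | (a.0\{b}\{b} | (0 | 0 + a.0)) | =a=> p17, =a=> p20
  p13 = (0 + 0 + a.0 + a.(0 + 0) + (b.(0 + 0) + a.(0 + 0 + 0))) | (a.0\{b}\{b} | 0) | =a=> p15, =a=> p18, =a=> p19, =a=> p20, =b=> p19
  p14 = (0 + 0 + 0) | (0\{b}\{b} | (0 | 0 + a.0)) | =a=> p21
  p15 = (0 + 0 + 0) | (a.0\{b}\{b} | 0) | =a=> p21
  p16 = (0 + 0) | (0\{b}\{b} | (0 | 0 + a.0)) | =a=> p22
  p17 = 0 | (0\{b}\{b} | (0 | 0 + a.0)) | =a=> p23
  p18 = (0 + 0 + a.0 + a.(0 + 0) + (b.(0 + 0) + a.(0 + 0 + 0))) | (0\{b}\{b} | 0) | =a=> p21, =a=> p22, =a=> p23, =b=> p22
  p19 = (0 + 0) | (a.0\{b}\{b} | 0) | =a=> p22
  p20 = 0 | (a.0\{b}\{b} | 0) | =a=> p23
  p21 = (0 + 0 + 0) | (0\{b}\{b} | 0) | ·
  p22 = (0 + 0) | (0\{b}\{b} | 0) | ·
  p23 = 0 | (0\{b}\{b} | 0) | ·
Q's transition system — 18 states:
  q0 = (0 + 0 + a.0 + a.(0 + 0) + (b.(0 + 0) + a.(0 + 0))) | (a.0\{b}\{b} | b.(0 | 0 + a.0)) | =a=> q1, =a=> q2, =a=> q3, =b=> q2, =b=> q4
  q1 = (0 + 0 + a.0 + a.(0 + 0) + (b.(0 + 0) + a.(0 + 0))) | (0\{b}\{b} | b.(0 | 0 + a.0)) | =a=> q5, =a=> q6, =b=> q5, =b=> q7
  q2 = (0 + 0) | (a.0\{b}\{b} | b.(0 | 0 + a.0)) | =a=> q5, =b=> q8
  q3 = 0 | (a.0\{b}\{b} | b.(0 | 0 + a.0)) | =a=> q6, =b=> q9
  q4 = (0 + 0 + a.0 + a.(0 + 0) + (b.(0 + 0) + a.(0 + 0))) | (a.0\{b}\{b} | (0 | 0 + a.0)) | =a=> q10, =a=> q7, =a=> q8, =a=> q9, =b=> q8
  q5 = (0 + 0) | (0\{b}\{b} | b.(0 | 0 + a.0)) | =b=> q11
  q6 = 0 | (0\{b}\{b} | b.(0 | 0 + a.0)) | =b=> q12
  q7 = (0 + 0 + a.0 + a.(0 + 0) + (b.(0 + 0) + a.(0 + 0))) | (0\{b}\{b} | (0 | 0 + a.0)) | =a=> q11, =a=> q12, =a=> q13, =b=> q11
  q8 = (0 + 0) | (a.0\{b}\{b} | (0 | 0 + a.0)) | =a=> q11, =a=> q14
  q9 = 0 | (a.0\{b}\{b} | (0 | 0 + a.0)) | =a=> q12, =a=> q15
  q10 = (0 + 0 + a.0 + a.(0 + 0) + (b.(0 + 0) + a.(0 + 0))) | (a.0\{b}\{b} | 0) | =a=> q13, =a=> q14, =a=> q15, =b=> q14
  q11 = (0 + 0) | (0\{b}\{b} | (0 | 0 + a.0)) | =a=> q16
  q12 = 0 | (0\{b}\{b} | (0 | 0 + a.0)) | =a=> q17
  q13 = (0 + 0 + a.0 + a.(0 + 0) + (b.(0 + 0) + a.(0 + 0))) | (0\{b}\{b} | 0) | =a=> q16, =a=> q17, =b=> q16
  q14 = (0 + 0) | (a.0\{b}\{b} | 0) | =a=> q16
  q15 = 0 | (a.0\{b}\{b} | 0) | =a=> q17
  q16 = (0 + 0) | (0\{b}\{b} | 0) | ·
  q17 = 0 | (0\{b}\{b} | 0) | ·
Partition-refinement fixed point:
  B0 = {p0, q0}
  B1 = {p5, q4}
  B2 = {p11, p12, p7, q8, q9}
  B3 = {p14, p15, p16, p17, p19, p20, q11, q12, q14, q15}
  B4 = {p21, p22, p23, q16, q17}
  B5 = {p10, p13, q10, q7}
  B6 = {p18, q13}
  B7 = {p1, p3, p4, q2, q3}
  B8 = {p6, p8, p9, q5, q6}
  B9 = {p2, q1}
p0 ∈ B0, q0 ∈ B0 → same block

YES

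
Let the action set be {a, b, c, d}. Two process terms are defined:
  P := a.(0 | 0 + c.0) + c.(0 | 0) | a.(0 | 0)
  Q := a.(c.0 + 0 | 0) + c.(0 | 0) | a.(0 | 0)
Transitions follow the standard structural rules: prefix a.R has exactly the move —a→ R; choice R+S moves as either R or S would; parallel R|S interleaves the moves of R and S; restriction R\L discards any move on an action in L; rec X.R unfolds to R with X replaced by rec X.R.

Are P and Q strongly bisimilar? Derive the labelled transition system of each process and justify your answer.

bisimilar

LTS(P): 6 reachable states
  p0 = a.(0 | 0 + c.0) + c.(0 | 0) | a.(0 | 0) ⊢ -a-> p1, -a-> p2, -c-> p3
  p1 = 0 | 0 + c.0 ⊢ -c-> p4
  p2 = c.(0 | 0) | (0 | 0) ⊢ -c-> p5
  p3 = 0 | 0 | a.(0 | 0) ⊢ -a-> p5
  p4 = 0 ⊢ ·
  p5 = 0 | 0 | (0 | 0) ⊢ ·
LTS(Q): 6 reachable states
  q0 = a.(c.0 + 0 | 0) + c.(0 | 0) | a.(0 | 0) ⊢ -a-> q1, -a-> q2, -c-> q3
  q1 = c.(0 | 0) | (0 | 0) ⊢ -c-> q4
  q2 = c.0 + 0 | 0 ⊢ -c-> q5
  q3 = 0 | 0 | a.(0 | 0) ⊢ -a-> q4
  q4 = 0 | 0 | (0 | 0) ⊢ ·
  q5 = 0 ⊢ ·
Partition-refinement fixed point:
  B0 = {p0, q0}
  B1 = {p3, q3}
  B2 = {p4, p5, q4, q5}
  B3 = {p1, p2, q1, q2}
p0 ∈ B0, q0 ∈ B0 → same block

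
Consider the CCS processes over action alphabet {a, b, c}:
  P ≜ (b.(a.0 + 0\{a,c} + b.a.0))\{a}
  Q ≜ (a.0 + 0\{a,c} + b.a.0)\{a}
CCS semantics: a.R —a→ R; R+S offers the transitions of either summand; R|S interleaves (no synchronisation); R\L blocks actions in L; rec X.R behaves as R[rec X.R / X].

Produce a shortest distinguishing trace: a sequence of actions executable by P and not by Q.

LTS(P): 3 reachable states
  u0 = (b.(a.0 + 0\{a,c} + b.a.0))\{a} → --b--▸ u1
  u1 = (a.0 + 0\{a,c} + b.a.0)\{a} → --b--▸ u2
  u2 = (a.0)\{a} → (no moves)
LTS(Q): 2 reachable states
  v0 = (a.0 + 0\{a,c} + b.a.0)\{a} → --b--▸ v1
  v1 = (a.0)\{a} → (no moves)
Executing bb from P (initial set {u0}):
  [1] b ⇒ {u1}
  [2] b ⇒ {u2}
  P completes σ.
Executing bb from Q (initial set {v0}):
  [1] b ⇒ {v1}
  [2] b ⇒ ∅  — Q cannot continue

bb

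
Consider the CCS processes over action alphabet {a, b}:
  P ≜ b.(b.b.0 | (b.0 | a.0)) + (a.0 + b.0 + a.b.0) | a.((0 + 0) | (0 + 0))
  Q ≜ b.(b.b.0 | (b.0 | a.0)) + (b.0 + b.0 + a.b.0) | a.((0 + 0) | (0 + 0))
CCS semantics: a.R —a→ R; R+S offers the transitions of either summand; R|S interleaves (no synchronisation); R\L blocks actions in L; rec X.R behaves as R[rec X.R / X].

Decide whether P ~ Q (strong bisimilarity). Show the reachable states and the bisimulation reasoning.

LTS(P): 18 reachable states
  s0 = b.(b.b.0 | (b.0 | a.0)) + (a.0 + b.0 + a.b.0) | a.((0 + 0) | (0 + 0)) has moves ··a··> s1, ··a··> s2, ··a··> s3, ··b··> s2, ··b··> s4
  s1 = (a.0 + b.0 + a.b.0) | ((0 + 0) | (0 + 0)) has moves ··a··> s5, ··a··> s6, ··b··> s5
  s2 = 0 | a.((0 + 0) | (0 + 0)) has moves ··a··> s5
  s3 = b.0 | a.((0 + 0) | (0 + 0)) has moves ··a··> s6, ··b··> s2
  s4 = b.b.0 | (b.0 | a.0) has moves ··a··> s7, ··b··> s8, ··b··> s9
  s5 = 0 | ((0 + 0) | (0 + 0)) has moves ∅
  s6 = b.0 | ((0 + 0) | (0 + 0)) has moves ··b··> s5
  s7 = b.b.0 | (b.0 | 0) has moves ··b··> s10, ··b··> s11
  s8 = b.0 | (b.0 | a.0) has moves ··a··> s10, ··b··> s12, ··b··> s13
  s9 = b.b.0 | (0 | a.0) has moves ··a··> s11, ··b··> s13
  s10 = b.0 | (b.0 | 0) has moves ··b··> s14, ··b··> s15
  s11 = b.b.0 | (0 | 0) has moves ··b··> s15
  s12 = 0 | (b.0 | a.0) has moves ··a··> s14, ··b··> s16
  s13 = b.0 | (0 | a.0) has moves ··a··> s15, ··b··> s16
  s14 = 0 | (b.0 | 0) has moves ··b··> s17
  s15 = b.0 | (0 | 0) has moves ··b··> s17
  s16 = 0 | (0 | a.0) has moves ··a··> s17
  s17 = 0 | (0 | 0) has moves ∅
LTS(Q): 18 reachable states
  t0 = b.(b.b.0 | (b.0 | a.0)) + (b.0 + b.0 + a.b.0) | a.((0 + 0) | (0 + 0)) has moves ··a··> t1, ··a··> t2, ··b··> t3, ··b··> t4
  t1 = (b.0 + b.0 + a.b.0) | ((0 + 0) | (0 + 0)) has moves ··a··> t5, ··b··> t6
  t2 = b.0 | a.((0 + 0) | (0 + 0)) has moves ··a··> t5, ··b··> t3
  t3 = 0 | a.((0 + 0) | (0 + 0)) has moves ··a··> t6
  t4 = b.b.0 | (b.0 | a.0) has moves ··a··> t7, ··b··> t8, ··b··> t9
  t5 = b.0 | ((0 + 0) | (0 + 0)) has moves ··b··> t6
  t6 = 0 | ((0 + 0) | (0 + 0)) has moves ∅
  t7 = b.b.0 | (b.0 | 0) has moves ··b··> t10, ··b··> t11
  t8 = b.0 | (b.0 | a.0) has moves ··a··> t10, ··b··> t12, ··b··> t13
  t9 = b.b.0 | (0 | a.0) has moves ··a··> t11, ··b··> t13
  t10 = b.0 | (b.0 | 0) has moves ··b··> t14, ··b··> t15
  t11 = b.b.0 | (0 | 0) has moves ··b··> t15
  t12 = 0 | (b.0 | a.0) has moves ··a··> t14, ··b··> t16
  t13 = b.0 | (0 | a.0) has moves ··a··> t15, ··b··> t16
  t14 = 0 | (b.0 | 0) has moves ··b··> t17
  t15 = b.0 | (0 | 0) has moves ··b··> t17
  t16 = 0 | (0 | a.0) has moves ··a··> t17
  t17 = 0 | (0 | 0) has moves ∅
Coarsest stable partition (strong bisimilarity classes):
  B0 = {s0}
  B1 = {s12, s13, s3, t12, t13, t2}
  B2 = {s16, s2, t16, t3}
  B3 = {s17, s5, t17, t6}
  B4 = {s14, s15, s6, t14, t15, t5}
  B5 = {s1}
  B6 = {s4, t4}
  B7 = {s8, s9, t8, t9}
  B8 = {s10, s11, t10, t11}
  B9 = {s7, t7}
  B10 = {t0}
  B11 = {t1}
s0 ∈ B0, t0 ∈ B10 → different blocks

not bisimilar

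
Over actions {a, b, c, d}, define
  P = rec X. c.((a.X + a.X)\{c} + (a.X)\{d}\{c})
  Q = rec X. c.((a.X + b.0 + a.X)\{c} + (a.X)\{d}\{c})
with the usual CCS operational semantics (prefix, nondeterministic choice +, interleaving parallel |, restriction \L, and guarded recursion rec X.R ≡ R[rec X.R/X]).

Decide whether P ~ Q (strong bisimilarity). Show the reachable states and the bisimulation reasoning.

not bisimilar

Reachable graph of P (4 states):
  s0 = rec X. c.((a.X + a.X)\{c} + (a.X)\{d}\{c}) ⊢ =c=> s1
  s1 = (a.(rec X. c.((a.X + a.X)\{c} + (a.X)\{d}\{c})) + a.(rec X. c.((a.X + a.X)\{c} + (a.X)\{d}\{c})))\{c} + (a.(rec X. c.((a.X + a.X)\{c} + (a.X)\{d}\{c})))\{d}\{c} ⊢ =a=> s2, =a=> s3
  s2 = (rec X. c.((a.X + a.X)\{c} + (a.X)\{d}\{c}))\{c} ⊢ stopped
  s3 = (rec X. c.((a.X + a.X)\{c} + (a.X)\{d}\{c}))\{d}\{c} ⊢ stopped
Reachable graph of Q (5 states):
  t0 = rec X. c.((a.X + b.0 + a.X)\{c} + (a.X)\{d}\{c}) ⊢ =c=> t1
  t1 = (a.(rec X. c.((a.X + b.0 + a.X)\{c} + (a.X)\{d}\{c})) + b.0 + a.(rec X. c.((a.X + b.0 + a.X)\{c} + (a.X)\{d}\{c})))\{c} + (a.(rec X. c.((a.X + b.0 + a.X)\{c} + (a.X)\{d}\{c})))\{d}\{c} ⊢ =a=> t2, =a=> t3, =b=> t4
  t2 = (rec X. c.((a.X + b.0 + a.X)\{c} + (a.X)\{d}\{c}))\{c} ⊢ stopped
  t3 = (rec X. c.((a.X + b.0 + a.X)\{c} + (a.X)\{d}\{c}))\{d}\{c} ⊢ stopped
  t4 = 0\{c} ⊢ stopped
Bisimilarity quotient blocks:
  B0 = {s0}
  B1 = {s1}
  B2 = {s2, s3, t2, t3, t4}
  B3 = {t0}
  B4 = {t1}
s0 ∈ B0, t0 ∈ B3 → different blocks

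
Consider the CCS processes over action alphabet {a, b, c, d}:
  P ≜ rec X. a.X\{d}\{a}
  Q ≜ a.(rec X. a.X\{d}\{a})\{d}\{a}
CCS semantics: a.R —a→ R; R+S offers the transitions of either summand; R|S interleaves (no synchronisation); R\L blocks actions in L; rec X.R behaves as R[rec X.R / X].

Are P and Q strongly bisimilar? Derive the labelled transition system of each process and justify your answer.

YES

Reachable graph of P (2 states):
  u0 = rec X. a.X\{d}\{a} :: -a-> u1
  u1 = (rec X. a.X\{d}\{a})\{d}\{a} :: deadlocked
Reachable graph of Q (2 states):
  v0 = a.(rec X. a.X\{d}\{a})\{d}\{a} :: -a-> v1
  v1 = (rec X. a.X\{d}\{a})\{d}\{a} :: deadlocked
Bisimilarity quotient blocks:
  B0 = {u0, v0}
  B1 = {u1, v1}
u0 ∈ B0, v0 ∈ B0 → same block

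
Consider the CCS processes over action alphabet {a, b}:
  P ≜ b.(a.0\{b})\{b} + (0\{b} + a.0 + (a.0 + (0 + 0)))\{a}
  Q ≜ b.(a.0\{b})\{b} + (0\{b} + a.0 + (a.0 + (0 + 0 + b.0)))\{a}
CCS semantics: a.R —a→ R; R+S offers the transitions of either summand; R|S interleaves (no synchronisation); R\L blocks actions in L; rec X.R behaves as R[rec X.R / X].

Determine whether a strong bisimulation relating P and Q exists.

P ≁ Q

P's transition system — 3 states:
  m0 = b.(a.0\{b})\{b} + (0\{b} + a.0 + (a.0 + (0 + 0)))\{a} ⊢ ··b··> m1
  m1 = (a.0\{b})\{b} ⊢ ··a··> m2
  m2 = 0\{b}\{b} ⊢ deadlocked
Q's transition system — 4 states:
  n0 = b.(a.0\{b})\{b} + (0\{b} + a.0 + (a.0 + (0 + 0 + b.0)))\{a} ⊢ ··b··> n1, ··b··> n2
  n1 = (a.0\{b})\{b} ⊢ ··a··> n3
  n2 = 0\{a} ⊢ deadlocked
  n3 = 0\{b}\{b} ⊢ deadlocked
Coarsest stable partition (strong bisimilarity classes):
  B0 = {m0}
  B1 = {m1, n1}
  B2 = {m2, n2, n3}
  B3 = {n0}
m0 ∈ B0, n0 ∈ B3 → different blocks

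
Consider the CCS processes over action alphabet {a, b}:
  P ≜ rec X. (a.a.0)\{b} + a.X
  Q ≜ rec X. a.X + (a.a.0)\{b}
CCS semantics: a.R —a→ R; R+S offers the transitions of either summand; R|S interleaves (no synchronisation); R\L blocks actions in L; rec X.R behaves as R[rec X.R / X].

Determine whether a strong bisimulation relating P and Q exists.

YES

P's transition system — 3 states:
  u0 = rec X. (a.a.0)\{b} + a.X has moves —a→ u0, —a→ u1
  u1 = (a.0)\{b} has moves —a→ u2
  u2 = 0\{b} has moves (no moves)
Q's transition system — 3 states:
  v0 = rec X. a.X + (a.a.0)\{b} has moves —a→ v0, —a→ v1
  v1 = (a.0)\{b} has moves —a→ v2
  v2 = 0\{b} has moves (no moves)
Bisimilarity quotient blocks:
  B0 = {u0, v0}
  B1 = {u1, v1}
  B2 = {u2, v2}
u0 ∈ B0, v0 ∈ B0 → same block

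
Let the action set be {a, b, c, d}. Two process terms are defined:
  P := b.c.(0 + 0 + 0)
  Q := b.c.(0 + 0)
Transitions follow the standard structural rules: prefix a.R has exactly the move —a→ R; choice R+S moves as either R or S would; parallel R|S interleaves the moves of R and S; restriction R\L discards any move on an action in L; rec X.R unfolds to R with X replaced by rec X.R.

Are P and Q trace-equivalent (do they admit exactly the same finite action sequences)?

traces(P) = traces(Q)

Reachable graph of P (3 states):
  p0 = b.c.(0 + 0 + 0) has moves --b--▸ p1
  p1 = c.(0 + 0 + 0) has moves --c--▸ p2
  p2 = 0 + 0 + 0 has moves ·
Reachable graph of Q (3 states):
  q0 = b.c.(0 + 0) has moves --b--▸ q1
  q1 = c.(0 + 0) has moves --c--▸ q2
  q2 = 0 + 0 has moves ·
Coarsest stable partition (strong bisimilarity classes):
  B0 = {p0, q0}
  B1 = {p1, q1}
  B2 = {p2, q2}
p0 ∈ B0, q0 ∈ B0 → same block
Bisimilar ⇒ trace-equivalent.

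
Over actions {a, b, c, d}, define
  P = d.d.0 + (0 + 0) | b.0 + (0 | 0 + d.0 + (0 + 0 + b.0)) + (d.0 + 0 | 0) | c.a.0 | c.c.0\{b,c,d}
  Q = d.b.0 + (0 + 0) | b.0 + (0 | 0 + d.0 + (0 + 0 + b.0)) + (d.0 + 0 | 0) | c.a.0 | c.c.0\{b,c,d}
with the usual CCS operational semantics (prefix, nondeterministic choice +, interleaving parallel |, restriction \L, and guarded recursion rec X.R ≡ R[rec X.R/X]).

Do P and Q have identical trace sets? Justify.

trace-distinct — witness ⟨dd⟩

Reachable graph of P (21 states):
  m0 = d.d.0 + (0 + 0) | b.0 + (0 | 0 + d.0 + (0 + 0 + b.0)) + (d.0 + 0 | 0) | c.a.0 | c.c.0\{b,c,d} → -b-> m1, -b-> m2, -c-> m3, -c-> m4, -d-> m2, -d-> m5, -d-> m6
  m1 = (0 + 0) | 0 → (no moves)
  m2 = 0 → (no moves)
  m3 = (d.0 + 0 | 0) | a.0 | c.c.0\{b,c,d} → -a-> m7, -c-> m8, -d-> m9
  m4 = (d.0 + 0 | 0) | c.a.0 | c.0\{b,c,d} → -c-> m10, -c-> m8, -d-> m11
  m5 = 0 | c.a.0 | c.c.0\{b,c,d} → -c-> m11, -c-> m9
  m6 = d.0 → -d-> m2
  m7 = (d.0 + 0 | 0) | 0 | c.c.0\{b,c,d} → -c-> m12, -d-> m13
  m8 = (d.0 + 0 | 0) | a.0 | c.0\{b,c,d} → -a-> m12, -c-> m14, -d-> m15
  m9 = 0 | a.0 | c.c.0\{b,c,d} → -a-> m13, -c-> m15
  m10 = (d.0 + 0 | 0) | c.a.0 | 0\{b,c,d} → -c-> m14, -d-> m16
  m11 = 0 | c.a.0 | c.0\{b,c,d} → -c-> m15, -c-> m16
  m12 = (d.0 + 0 | 0) | 0 | c.0\{b,c,d} → -c-> m17, -d-> m18
  m13 = 0 | 0 | c.c.0\{b,c,d} → -c-> m18
  m14 = (d.0 + 0 | 0) | a.0 | 0\{b,c,d} → -a-> m17, -d-> m19
  m15 = 0 | a.0 | c.0\{b,c,d} → -a-> m18, -c-> m19
  m16 = 0 | c.a.0 | 0\{b,c,d} → -c-> m19
  m17 = (d.0 + 0 | 0) | 0 | 0\{b,c,d} → -d-> m20
  m18 = 0 | 0 | c.0\{b,c,d} → -c-> m20
  m19 = 0 | a.0 | 0\{b,c,d} → -a-> m20
  m20 = 0 | 0 | 0\{b,c,d} → (no moves)
Reachable graph of Q (21 states):
  n0 = d.b.0 + (0 + 0) | b.0 + (0 | 0 + d.0 + (0 + 0 + b.0)) + (d.0 + 0 | 0) | c.a.0 | c.c.0\{b,c,d} → -b-> n1, -b-> n2, -c-> n3, -c-> n4, -d-> n2, -d-> n5, -d-> n6
  n1 = (0 + 0) | 0 → (no moves)
  n2 = 0 → (no moves)
  n3 = (d.0 + 0 | 0) | a.0 | c.c.0\{b,c,d} → -a-> n7, -c-> n8, -d-> n9
  n4 = (d.0 + 0 | 0) | c.a.0 | c.0\{b,c,d} → -c-> n10, -c-> n8, -d-> n11
  n5 = 0 | c.a.0 | c.c.0\{b,c,d} → -c-> n11, -c-> n9
  n6 = b.0 → -b-> n2
  n7 = (d.0 + 0 | 0) | 0 | c.c.0\{b,c,d} → -c-> n12, -d-> n13
  n8 = (d.0 + 0 | 0) | a.0 | c.0\{b,c,d} → -a-> n12, -c-> n14, -d-> n15
  n9 = 0 | a.0 | c.c.0\{b,c,d} → -a-> n13, -c-> n15
  n10 = (d.0 + 0 | 0) | c.a.0 | 0\{b,c,d} → -c-> n14, -d-> n16
  n11 = 0 | c.a.0 | c.0\{b,c,d} → -c-> n15, -c-> n16
  n12 = (d.0 + 0 | 0) | 0 | c.0\{b,c,d} → -c-> n17, -d-> n18
  n13 = 0 | 0 | c.c.0\{b,c,d} → -c-> n18
  n14 = (d.0 + 0 | 0) | a.0 | 0\{b,c,d} → -a-> n17, -d-> n19
  n15 = 0 | a.0 | c.0\{b,c,d} → -a-> n18, -c-> n19
  n16 = 0 | c.a.0 | 0\{b,c,d} → -c-> n19
  n17 = (d.0 + 0 | 0) | 0 | 0\{b,c,d} → -d-> n20
  n18 = 0 | 0 | c.0\{b,c,d} → -c-> n20
  n19 = 0 | a.0 | 0\{b,c,d} → -a-> n20
  n20 = 0 | 0 | 0\{b,c,d} → (no moves)
Executing dd from P (initial set {m0}):
  after d @ step 1: {m2, m5, m6}
  after d @ step 2: {m2}
  ✓ P
Executing dd from Q (initial set {n0}):
  after d @ step 1: {n2, n5, n6}
  after d @ step 2: ∅  — Q cannot continue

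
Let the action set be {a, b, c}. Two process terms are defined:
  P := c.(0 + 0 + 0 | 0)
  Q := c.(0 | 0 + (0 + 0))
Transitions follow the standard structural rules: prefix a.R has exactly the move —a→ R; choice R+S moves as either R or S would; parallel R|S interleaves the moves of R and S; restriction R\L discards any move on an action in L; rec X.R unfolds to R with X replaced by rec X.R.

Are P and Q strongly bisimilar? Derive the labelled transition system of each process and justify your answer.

LTS(P): 2 reachable states
  s0 = c.(0 + 0 + 0 | 0) :: =c=> s1
  s1 = 0 + 0 + 0 | 0 :: ∅
LTS(Q): 2 reachable states
  t0 = c.(0 | 0 + (0 + 0)) :: =c=> t1
  t1 = 0 | 0 + (0 + 0) :: ∅
Partition-refinement fixed point:
  B0 = {s0, t0}
  B1 = {s1, t1}
s0 ∈ B0, t0 ∈ B0 → same block

bisimilar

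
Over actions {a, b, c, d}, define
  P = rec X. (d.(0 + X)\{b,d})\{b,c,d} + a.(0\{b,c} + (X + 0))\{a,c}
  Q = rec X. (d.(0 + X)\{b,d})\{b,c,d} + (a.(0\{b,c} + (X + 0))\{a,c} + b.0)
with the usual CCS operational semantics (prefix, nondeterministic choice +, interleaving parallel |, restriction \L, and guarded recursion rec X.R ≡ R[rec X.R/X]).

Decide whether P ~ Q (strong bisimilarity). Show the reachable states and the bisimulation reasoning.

P ≁ Q

LTS(P): 2 reachable states
  u0 = rec X. (d.(0 + X)\{b,d})\{b,c,d} + a.(0\{b,c} + (X + 0))\{a,c} has moves -a-> u1
  u1 = (0\{b,c} + ((rec X. (d.(0 + X)\{b,d})\{b,c,d} + a.(0\{b,c} + (X + 0))\{a,c}) + 0))\{a,c} has moves (no moves)
LTS(Q): 4 reachable states
  v0 = rec X. (d.(0 + X)\{b,d})\{b,c,d} + (a.(0\{b,c} + (X + 0))\{a,c} + b.0) has moves -a-> v1, -b-> v2
  v1 = (0\{b,c} + ((rec X. (d.(0 + X)\{b,d})\{b,c,d} + (a.(0\{b,c} + (X + 0))\{a,c} + b.0)) + 0))\{a,c} has moves -b-> v3
  v2 = 0 has moves (no moves)
  v3 = 0\{a,c} has moves (no moves)
Partition-refinement fixed point:
  B0 = {u0}
  B1 = {u1, v2, v3}
  B2 = {v0}
  B3 = {v1}
u0 ∈ B0, v0 ∈ B2 → different blocks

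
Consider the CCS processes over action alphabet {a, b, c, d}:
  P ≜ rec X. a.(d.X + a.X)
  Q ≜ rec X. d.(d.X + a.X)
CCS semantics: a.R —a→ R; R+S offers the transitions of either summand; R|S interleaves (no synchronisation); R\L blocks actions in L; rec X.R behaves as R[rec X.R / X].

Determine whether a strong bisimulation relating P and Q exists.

LTS(P): 2 reachable states
  u0 = rec X. a.(d.X + a.X) :: --a--▸ u1
  u1 = d.(rec X. a.(d.X + a.X)) + a.(rec X. a.(d.X + a.X)) :: --a--▸ u0, --d--▸ u0
LTS(Q): 2 reachable states
  v0 = rec X. d.(d.X + a.X) :: --d--▸ v1
  v1 = d.(rec X. d.(d.X + a.X)) + a.(rec X. d.(d.X + a.X)) :: --a--▸ v0, --d--▸ v0
Bisimilarity quotient blocks:
  B0 = {u0}
  B1 = {u1}
  B2 = {v0}
  B3 = {v1}
u0 ∈ B0, v0 ∈ B2 → different blocks

P ≁ Q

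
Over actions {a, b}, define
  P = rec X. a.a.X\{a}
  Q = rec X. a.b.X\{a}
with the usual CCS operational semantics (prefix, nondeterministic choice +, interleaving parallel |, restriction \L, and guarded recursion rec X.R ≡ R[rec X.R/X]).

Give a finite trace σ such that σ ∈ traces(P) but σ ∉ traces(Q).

aa

Reachable graph of P (3 states):
  s0 = rec X. a.a.X\{a} has moves -a-> s1
  s1 = a.(rec X. a.a.X\{a})\{a} has moves -a-> s2
  s2 = (rec X. a.a.X\{a})\{a} has moves (no moves)
Reachable graph of Q (3 states):
  t0 = rec X. a.b.X\{a} has moves -a-> t1
  t1 = b.(rec X. a.b.X\{a})\{a} has moves -b-> t2
  t2 = (rec X. a.b.X\{a})\{a} has moves (no moves)
Executing aa from P (initial set {s0}):
  step 1 (a): {s1}
  step 2 (a): {s2}
  — P admits the full trace.
Executing aa from Q (initial set {t0}):
  step 1 (a): {t1}
  step 2 (a): ∅  — Q cannot continue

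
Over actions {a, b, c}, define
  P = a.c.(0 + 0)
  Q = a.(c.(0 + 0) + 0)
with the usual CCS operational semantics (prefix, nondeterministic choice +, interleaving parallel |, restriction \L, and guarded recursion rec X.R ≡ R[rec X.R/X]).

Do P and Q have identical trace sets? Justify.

P's transition system — 3 states:
  m0 = a.c.(0 + 0) ⊢ =a=> m1
  m1 = c.(0 + 0) ⊢ =c=> m2
  m2 = 0 + 0 ⊢ ·
Q's transition system — 3 states:
  n0 = a.(c.(0 + 0) + 0) ⊢ =a=> n1
  n1 = c.(0 + 0) + 0 ⊢ =c=> n2
  n2 = 0 + 0 ⊢ ·
Bisimilarity quotient blocks:
  B0 = {m0, n0}
  B1 = {m1, n1}
  B2 = {m2, n2}
m0 ∈ B0, n0 ∈ B0 → same block
Bisimilar ⇒ trace-equivalent.

trace-equivalent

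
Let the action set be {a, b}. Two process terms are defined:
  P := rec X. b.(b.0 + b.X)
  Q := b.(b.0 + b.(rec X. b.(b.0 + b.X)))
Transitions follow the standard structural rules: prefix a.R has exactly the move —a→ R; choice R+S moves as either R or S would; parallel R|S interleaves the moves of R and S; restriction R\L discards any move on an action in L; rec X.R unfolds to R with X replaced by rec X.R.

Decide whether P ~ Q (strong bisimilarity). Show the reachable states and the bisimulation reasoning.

bisimilar

LTS(P): 3 reachable states
  p0 = rec X. b.(b.0 + b.X) has moves =b=> p1
  p1 = b.0 + b.(rec X. b.(b.0 + b.X)) has moves =b=> p0, =b=> p2
  p2 = 0 has moves stopped
LTS(Q): 4 reachable states
  q0 = b.(b.0 + b.(rec X. b.(b.0 + b.X))) has moves =b=> q1
  q1 = b.0 + b.(rec X. b.(b.0 + b.X)) has moves =b=> q2, =b=> q3
  q2 = 0 has moves stopped
  q3 = rec X. b.(b.0 + b.X) has moves =b=> q1
Bisimilarity quotient blocks:
  B0 = {p0, q0, q3}
  B1 = {p1, q1}
  B2 = {p2, q2}
p0 ∈ B0, q0 ∈ B0 → same block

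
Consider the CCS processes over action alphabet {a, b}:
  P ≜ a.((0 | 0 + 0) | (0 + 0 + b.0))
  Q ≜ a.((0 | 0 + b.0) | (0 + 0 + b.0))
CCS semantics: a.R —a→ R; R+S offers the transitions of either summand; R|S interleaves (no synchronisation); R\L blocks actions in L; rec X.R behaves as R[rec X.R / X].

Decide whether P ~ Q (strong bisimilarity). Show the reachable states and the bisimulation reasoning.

Reachable graph of P (3 states):
  s0 = a.((0 | 0 + 0) | (0 + 0 + b.0)) ⊢ —a→ s1
  s1 = (0 | 0 + 0) | (0 + 0 + b.0) ⊢ —b→ s2
  s2 = (0 | 0 + 0) | 0 ⊢ (no moves)
Reachable graph of Q (5 states):
  t0 = a.((0 | 0 + b.0) | (0 + 0 + b.0)) ⊢ —a→ t1
  t1 = (0 | 0 + b.0) | (0 + 0 + b.0) ⊢ —b→ t2, —b→ t3
  t2 = (0 | 0 + b.0) | 0 ⊢ —b→ t4
  t3 = 0 | (0 + 0 + b.0) ⊢ —b→ t4
  t4 = 0 | 0 ⊢ (no moves)
Partition-refinement fixed point:
  B0 = {s0}
  B1 = {s1, t2, t3}
  B2 = {s2, t4}
  B3 = {t0}
  B4 = {t1}
s0 ∈ B0, t0 ∈ B3 → different blocks

NO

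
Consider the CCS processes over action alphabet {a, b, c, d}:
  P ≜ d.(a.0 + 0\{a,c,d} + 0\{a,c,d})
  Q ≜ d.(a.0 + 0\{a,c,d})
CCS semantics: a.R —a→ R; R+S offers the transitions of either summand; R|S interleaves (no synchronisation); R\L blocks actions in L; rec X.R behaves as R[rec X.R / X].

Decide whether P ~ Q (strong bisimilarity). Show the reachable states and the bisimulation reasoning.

LTS(P): 3 reachable states
  p0 = d.(a.0 + 0\{a,c,d} + 0\{a,c,d}) → -d-> p1
  p1 = a.0 + 0\{a,c,d} + 0\{a,c,d} → -a-> p2
  p2 = 0 → ∅
LTS(Q): 3 reachable states
  q0 = d.(a.0 + 0\{a,c,d}) → -d-> q1
  q1 = a.0 + 0\{a,c,d} → -a-> q2
  q2 = 0 → ∅
Bisimilarity quotient blocks:
  B0 = {p0, q0}
  B1 = {p1, q1}
  B2 = {p2, q2}
p0 ∈ B0, q0 ∈ B0 → same block

bisimilar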